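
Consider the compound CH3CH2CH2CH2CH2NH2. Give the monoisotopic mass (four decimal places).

Element totals:
  C: 5
  H: 13
  N: 1
Molecular formula: C5H13N.
  M = 5(12.0) + 13(1.007825) + 14.003074
    = 60.000000 + 13.101725 + 14.003074 = 87.104799

87.1048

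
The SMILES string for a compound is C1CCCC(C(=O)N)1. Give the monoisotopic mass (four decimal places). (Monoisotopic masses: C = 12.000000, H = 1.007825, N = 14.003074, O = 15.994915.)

Atom tally by fragment:
  cyclopentane ring core → C:5 H:10
  (− 1 ring H displaced by substituents)
  + CONH2 → C:1 H:2 O:1 N:1
Element totals:
  C: 6
  H: 11
  N: 1
  O: 1
Molecular formula: C6H11NO.
  M = 6(12.0) + 11(1.007825) + 14.003074 + 15.994915
    = 72.000000 + 11.086075 + 14.003074 + 15.994915 = 113.084064

113.0841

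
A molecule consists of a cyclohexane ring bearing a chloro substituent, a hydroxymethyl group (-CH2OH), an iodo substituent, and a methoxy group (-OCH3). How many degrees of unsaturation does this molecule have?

1

Atom tally by fragment:
  cyclohexane ring core → C:6 H:12
  (− 4 ring H displaced by substituents)
  + Cl → Cl:1
  + CH2OH → C:1 H:3 O:1
  + I → I:1
  + OCH3 → C:1 H:3 O:1
Element totals:
  C: 8
  H: 14
  Cl: 1
  I: 1
  O: 2
Molecular formula: C8H14ClIO2.
DoU = (2C + 2 + N − H − X) / 2 = (2·8 + 2 + 0 − 14 − 2) / 2 = 1.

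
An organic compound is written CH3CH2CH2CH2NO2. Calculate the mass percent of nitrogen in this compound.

13.58%

Atom tally by fragment:
  CH3 → C:1 H:3
  CH2 → C:1 H:2
  CH2 → C:1 H:2
  CH2NO2 → C:1 H:2 N:1 O:2
Element totals:
  C: 4
  H: 9
  N: 1
  O: 2
Molecular formula: C4H9NO2.
Molar mass = 103.121 g/mol.
Mass from N: 1 × 14.007 = 14.007 g/mol.
%N = 14.007 / 103.121 × 100 = 13.58%.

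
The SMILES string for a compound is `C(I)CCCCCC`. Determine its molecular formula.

Atom tally by fragment:
  ICH2 → C:1 H:2 I:1
  CH2 → C:1 H:2
  CH2 → C:1 H:2
  CH2 → C:1 H:2
  CH2 → C:1 H:2
  CH2 → C:1 H:2
  CH3 → C:1 H:3
Element totals:
  C: 7
  H: 15
  I: 1

C7H15I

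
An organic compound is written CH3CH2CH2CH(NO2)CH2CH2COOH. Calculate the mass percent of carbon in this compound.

Element totals:
  C: 7
  H: 13
  N: 1
  O: 4
Molecular formula: C7H13NO4.
Molar mass = 175.184 g/mol.
Mass from C: 7 × 12.011 = 84.077 g/mol.
%C = 84.077 / 175.184 × 100 = 47.99%.

47.99%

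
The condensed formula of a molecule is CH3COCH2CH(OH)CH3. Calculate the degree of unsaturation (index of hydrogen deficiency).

Element totals:
  C: 5
  H: 10
  O: 2
Molecular formula: C5H10O2.
DoU = (2C + 2 + N − H − X) / 2 = (2·5 + 2 + 0 − 10 − 0) / 2 = 1.

1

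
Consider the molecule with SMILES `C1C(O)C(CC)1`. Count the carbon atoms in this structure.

Atom tally by fragment:
  cyclopropane ring core → C:3 H:6
  (− 2 ring H displaced by substituents)
  + OH → O:1 H:1
  + C2H5 → C:2 H:5
Element totals:
  C: 5
  H: 10
  O: 1

5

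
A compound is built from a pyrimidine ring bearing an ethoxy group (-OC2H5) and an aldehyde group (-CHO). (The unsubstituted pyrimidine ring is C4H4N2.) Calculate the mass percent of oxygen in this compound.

Atom tally by fragment:
  pyrimidine ring core → C:4 H:4 N:2
  (− 2 ring H displaced by substituents)
  + OC2H5 → C:2 H:5 O:1
  + CHO → C:1 H:1 O:1
Element totals:
  C: 7
  H: 8
  N: 2
  O: 2
Molecular formula: C7H8N2O2.
Molar mass = 152.153 g/mol.
Mass from O: 2 × 15.999 = 31.998 g/mol.
%O = 31.998 / 152.153 × 100 = 21.03%.

21.03%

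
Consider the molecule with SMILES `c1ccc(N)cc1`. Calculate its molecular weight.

93.13 g/mol

Atom tally by fragment:
  benzene ring core → C:6 H:6
  (− 1 ring H displaced by substituents)
  + NH2 → N:1 H:2
Element totals:
  C: 6
  H: 7
  N: 1
Molecular formula: C6H7N.
  M = 6(12.011) + 7(1.008) + 14.007
    = 72.066 + 7.056 + 14.007 = 93.129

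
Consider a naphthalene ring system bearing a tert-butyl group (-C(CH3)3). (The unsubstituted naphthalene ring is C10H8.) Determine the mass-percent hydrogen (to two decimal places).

Atom tally by fragment:
  naphthalene ring system core → C:10 H:8
  (− 1 ring H displaced by substituents)
  + C(CH3)3 → C:4 H:9
Element totals:
  C: 14
  H: 16
Molecular formula: C14H16.
Molar mass = 184.282 g/mol.
Mass from H: 16 × 1.008 = 16.128 g/mol.
%H = 16.128 / 184.282 × 100 = 8.75%.

8.75%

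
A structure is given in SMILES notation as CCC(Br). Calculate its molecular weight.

Atom tally by fragment:
  CH3 → C:1 H:3
  CH2 → C:1 H:2
  CH2Br → C:1 H:2 Br:1
Element totals:
  C: 3
  H: 7
  Br: 1
Molecular formula: C3H7Br.
  M = 3(12.011) + 7(1.008) + 79.904
    = 36.033 + 7.056 + 79.904 = 122.993

122.99 g/mol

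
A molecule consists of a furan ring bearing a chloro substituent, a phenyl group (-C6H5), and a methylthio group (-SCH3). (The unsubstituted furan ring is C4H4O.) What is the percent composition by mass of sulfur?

Atom tally by fragment:
  furan ring core → C:4 H:4 O:1
  (− 3 ring H displaced by substituents)
  + Cl → Cl:1
  + C6H5 → C:6 H:5
  + SCH3 → C:1 H:3 S:1
Element totals:
  C: 11
  H: 9
  Cl: 1
  O: 1
  S: 1
Molecular formula: C11H9ClOS.
Molar mass = 224.702 g/mol.
Mass from S: 1 × 32.06 = 32.060 g/mol.
%S = 32.060 / 224.702 × 100 = 14.27%.

14.27%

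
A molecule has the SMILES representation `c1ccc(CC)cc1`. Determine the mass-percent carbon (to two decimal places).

Atom tally by fragment:
  benzene ring core → C:6 H:6
  (− 1 ring H displaced by substituents)
  + C2H5 → C:2 H:5
Element totals:
  C: 8
  H: 10
Molecular formula: C8H10.
Molar mass = 106.168 g/mol.
Mass from C: 8 × 12.011 = 96.088 g/mol.
%C = 96.088 / 106.168 × 100 = 90.51%.

90.51%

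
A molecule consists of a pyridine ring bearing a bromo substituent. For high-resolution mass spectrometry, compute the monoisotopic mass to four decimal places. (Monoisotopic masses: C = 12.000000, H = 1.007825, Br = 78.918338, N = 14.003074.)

156.9527

Atom tally by fragment:
  pyridine ring core → C:5 H:5 N:1
  (− 1 ring H displaced by substituents)
  + Br → Br:1
Element totals:
  C: 5
  H: 4
  Br: 1
  N: 1
Molecular formula: C5H4BrN.
  M = 5(12.0) + 4(1.007825) + 78.918338 + 14.003074
    = 60.000000 + 4.031300 + 78.918338 + 14.003074 = 156.952712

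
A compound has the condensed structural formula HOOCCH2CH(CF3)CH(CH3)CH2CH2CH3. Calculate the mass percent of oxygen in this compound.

Element totals:
  C: 9
  H: 15
  F: 3
  O: 2
Molecular formula: C9H15F3O2.
Molar mass = 212.211 g/mol.
Mass from O: 2 × 15.999 = 31.998 g/mol.
%O = 31.998 / 212.211 × 100 = 15.08%.

15.08%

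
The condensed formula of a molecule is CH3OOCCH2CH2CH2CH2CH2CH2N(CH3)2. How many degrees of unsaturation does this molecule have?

Atom tally by fragment:
  CH3OOCCH2 → C:3 H:5 O:2
  CH2 → C:1 H:2
  CH2 → C:1 H:2
  CH2 → C:1 H:2
  CH2 → C:1 H:2
  CH2N(CH3)2 → C:3 H:8 N:1
Element totals:
  C: 10
  H: 21
  N: 1
  O: 2
Molecular formula: C10H21NO2.
DoU = (2C + 2 + N − H − X) / 2 = (2·10 + 2 + 1 − 21 − 0) / 2 = 1.

1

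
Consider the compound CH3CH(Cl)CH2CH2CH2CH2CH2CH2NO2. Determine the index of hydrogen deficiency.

Element totals:
  C: 8
  H: 16
  Cl: 1
  N: 1
  O: 2
Molecular formula: C8H16ClNO2.
DoU = (2C + 2 + N − H − X) / 2 = (2·8 + 2 + 1 − 16 − 1) / 2 = 1.

1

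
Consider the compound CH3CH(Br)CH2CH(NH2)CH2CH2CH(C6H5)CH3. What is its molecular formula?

C14H22BrN

Element totals:
  C: 14
  H: 22
  Br: 1
  N: 1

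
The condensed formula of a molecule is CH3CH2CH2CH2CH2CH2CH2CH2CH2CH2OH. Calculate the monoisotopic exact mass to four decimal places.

Element totals:
  C: 10
  H: 22
  O: 1
Molecular formula: C10H22O.
  M = 10(12.0) + 22(1.007825) + 15.994915
    = 120.000000 + 22.172150 + 15.994915 = 158.167065

158.1671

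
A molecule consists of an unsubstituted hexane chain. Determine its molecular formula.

Atom tally by fragment:
  CH3 → C:1 H:3
  CH2 → C:1 H:2
  CH2 → C:1 H:2
  CH2 → C:1 H:2
  CH2 → C:1 H:2
  CH3 → C:1 H:3
Element totals:
  C: 6
  H: 14

C6H14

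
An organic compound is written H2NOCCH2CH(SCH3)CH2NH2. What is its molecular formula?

C5H12N2OS

Atom tally by fragment:
  H2NOCCH2 → C:2 H:4 O:1 N:1
  CH(SCH3) → C:2 H:4 S:1
  CH2NH2 → C:1 H:4 N:1
Element totals:
  C: 5
  H: 12
  N: 2
  O: 1
  S: 1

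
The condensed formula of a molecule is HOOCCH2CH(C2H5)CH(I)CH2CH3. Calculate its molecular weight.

Element totals:
  C: 8
  H: 15
  I: 1
  O: 2
Molecular formula: C8H15IO2.
  M = 8(12.011) + 15(1.008) + 126.904 + 2(15.999)
    = 96.088 + 15.120 + 126.904 + 31.998 = 270.110

270.11 g/mol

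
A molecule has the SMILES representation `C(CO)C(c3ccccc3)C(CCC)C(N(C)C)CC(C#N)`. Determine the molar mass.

302.46 g/mol

Atom tally by fragment:
  HOCH2CH2 → C:2 H:5 O:1
  CH(C6H5) → C:7 H:6
  CH(CH2CH2CH3) → C:4 H:8
  CH(N(CH3)2) → C:3 H:7 N:1
  CH2 → C:1 H:2
  CH2CN → C:2 H:2 N:1
Element totals:
  C: 19
  H: 30
  N: 2
  O: 1
Molecular formula: C19H30N2O.
  M = 19(12.011) + 30(1.008) + 2(14.007) + 15.999
    = 228.209 + 30.240 + 28.014 + 15.999 = 302.462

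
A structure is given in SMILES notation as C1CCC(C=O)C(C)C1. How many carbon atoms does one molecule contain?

Atom tally by fragment:
  cyclohexane ring core → C:6 H:12
  (− 2 ring H displaced by substituents)
  + CHO → C:1 H:1 O:1
  + CH3 → C:1 H:3
Element totals:
  C: 8
  H: 14
  O: 1

8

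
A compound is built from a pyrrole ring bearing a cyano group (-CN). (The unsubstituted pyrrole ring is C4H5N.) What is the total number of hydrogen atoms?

4

Atom tally by fragment:
  pyrrole ring core → C:4 H:5 N:1
  (− 1 ring H displaced by substituents)
  + CN → C:1 N:1
Element totals:
  C: 5
  H: 4
  N: 2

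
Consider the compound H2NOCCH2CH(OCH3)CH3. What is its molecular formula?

Atom tally by fragment:
  H2NOCCH2 → C:2 H:4 O:1 N:1
  CH(OCH3) → C:2 H:4 O:1
  CH3 → C:1 H:3
Element totals:
  C: 5
  H: 11
  N: 1
  O: 2

C5H11NO2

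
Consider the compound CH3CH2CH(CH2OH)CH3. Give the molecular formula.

Atom tally by fragment:
  CH3 → C:1 H:3
  CH2 → C:1 H:2
  CH(CH2OH) → C:2 H:4 O:1
  CH3 → C:1 H:3
Element totals:
  C: 5
  H: 12
  O: 1

C5H12O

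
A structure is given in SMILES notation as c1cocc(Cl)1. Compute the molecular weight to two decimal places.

102.52 g/mol

Atom tally by fragment:
  furan ring core → C:4 H:4 O:1
  (− 1 ring H displaced by substituents)
  + Cl → Cl:1
Element totals:
  C: 4
  H: 3
  Cl: 1
  O: 1
Molecular formula: C4H3ClO.
  M = 4(12.011) + 3(1.008) + 35.45 + 15.999
    = 48.044 + 3.024 + 35.450 + 15.999 = 102.517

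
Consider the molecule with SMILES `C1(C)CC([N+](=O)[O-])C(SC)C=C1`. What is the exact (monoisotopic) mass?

Atom tally by fragment:
  cyclohexene ring core → C:6 H:10
  (− 3 ring H displaced by substituents)
  + CH3 → C:1 H:3
  + NO2 → N:1 O:2
  + SCH3 → C:1 H:3 S:1
Element totals:
  C: 8
  H: 13
  N: 1
  O: 2
  S: 1
Molecular formula: C8H13NO2S.
  M = 8(12.0) + 13(1.007825) + 14.003074 + 2(15.994915) + 31.972071
    = 96.000000 + 13.101725 + 14.003074 + 31.989830 + 31.972071 = 187.066700

187.0667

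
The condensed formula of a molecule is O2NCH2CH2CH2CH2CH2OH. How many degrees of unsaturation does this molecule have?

1

Atom tally by fragment:
  O2NCH2 → C:1 H:2 N:1 O:2
  CH2 → C:1 H:2
  CH2 → C:1 H:2
  CH2CH2OH → C:2 H:5 O:1
Element totals:
  C: 5
  H: 11
  N: 1
  O: 3
Molecular formula: C5H11NO3.
DoU = (2C + 2 + N − H − X) / 2 = (2·5 + 2 + 1 − 11 − 0) / 2 = 1.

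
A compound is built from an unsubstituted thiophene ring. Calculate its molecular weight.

84.14 g/mol

Atom tally by fragment:
  thiophene ring core → C:4 H:4 S:1
Element totals:
  C: 4
  H: 4
  S: 1
Molecular formula: C4H4S.
  M = 4(12.011) + 4(1.008) + 32.06
    = 48.044 + 4.032 + 32.060 = 84.136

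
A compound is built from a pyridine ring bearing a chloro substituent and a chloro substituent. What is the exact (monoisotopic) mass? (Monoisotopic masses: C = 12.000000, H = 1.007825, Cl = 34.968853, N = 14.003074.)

Atom tally by fragment:
  pyridine ring core → C:5 H:5 N:1
  (− 2 ring H displaced by substituents)
  + Cl → Cl:1
  + Cl → Cl:1
Element totals:
  C: 5
  H: 3
  Cl: 2
  N: 1
Molecular formula: C5H3Cl2N.
  M = 5(12.0) + 3(1.007825) + 2(34.968853) + 14.003074
    = 60.000000 + 3.023475 + 69.937706 + 14.003074 = 146.964255

146.9643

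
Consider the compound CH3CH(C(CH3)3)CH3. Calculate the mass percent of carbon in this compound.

83.90%

Atom tally by fragment:
  CH3 → C:1 H:3
  CH(C(CH3)3) → C:5 H:10
  CH3 → C:1 H:3
Element totals:
  C: 7
  H: 16
Molecular formula: C7H16.
Molar mass = 100.205 g/mol.
Mass from C: 7 × 12.011 = 84.077 g/mol.
%C = 84.077 / 100.205 × 100 = 83.90%.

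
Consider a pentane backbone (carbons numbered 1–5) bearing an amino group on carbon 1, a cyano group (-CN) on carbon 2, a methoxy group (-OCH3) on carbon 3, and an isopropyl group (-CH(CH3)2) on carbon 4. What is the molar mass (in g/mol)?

184.28 g/mol

Atom tally by fragment:
  H2NCH2 → C:1 H:4 N:1
  CH(CN) → C:2 H:1 N:1
  CH(OCH3) → C:2 H:4 O:1
  CH(CH(CH3)2) → C:4 H:8
  CH3 → C:1 H:3
Element totals:
  C: 10
  H: 20
  N: 2
  O: 1
Molecular formula: C10H20N2O.
  M = 10(12.011) + 20(1.008) + 2(14.007) + 15.999
    = 120.110 + 20.160 + 28.014 + 15.999 = 184.283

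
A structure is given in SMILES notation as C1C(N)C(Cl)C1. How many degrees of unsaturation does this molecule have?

1

Atom tally by fragment:
  cyclobutane ring core → C:4 H:8
  (− 2 ring H displaced by substituents)
  + NH2 → N:1 H:2
  + Cl → Cl:1
Element totals:
  C: 4
  H: 8
  Cl: 1
  N: 1
Molecular formula: C4H8ClN.
DoU = (2C + 2 + N − H − X) / 2 = (2·4 + 2 + 1 − 8 − 1) / 2 = 1.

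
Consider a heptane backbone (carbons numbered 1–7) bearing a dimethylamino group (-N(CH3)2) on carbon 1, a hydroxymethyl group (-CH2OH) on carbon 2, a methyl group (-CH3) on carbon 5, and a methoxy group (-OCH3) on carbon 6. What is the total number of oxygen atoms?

Atom tally by fragment:
  (CH3)2NCH2 → C:3 H:8 N:1
  CH(CH2OH) → C:2 H:4 O:1
  CH2 → C:1 H:2
  CH2 → C:1 H:2
  CH(CH3) → C:2 H:4
  CH(OCH3) → C:2 H:4 O:1
  CH3 → C:1 H:3
Element totals:
  C: 12
  H: 27
  N: 1
  O: 2

2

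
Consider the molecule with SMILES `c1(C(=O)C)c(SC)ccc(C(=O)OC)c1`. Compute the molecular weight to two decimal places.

224.27 g/mol

Atom tally by fragment:
  benzene ring core → C:6 H:6
  (− 3 ring H displaced by substituents)
  + COCH3 → C:2 H:3 O:1
  + SCH3 → C:1 H:3 S:1
  + COOCH3 → C:2 H:3 O:2
Element totals:
  C: 11
  H: 12
  O: 3
  S: 1
Molecular formula: C11H12O3S.
  M = 11(12.011) + 12(1.008) + 3(15.999) + 32.06
    = 132.121 + 12.096 + 47.997 + 32.060 = 224.274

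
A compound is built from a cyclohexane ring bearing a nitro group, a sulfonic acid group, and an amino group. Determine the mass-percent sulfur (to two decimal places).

Atom tally by fragment:
  cyclohexane ring core → C:6 H:12
  (− 3 ring H displaced by substituents)
  + NO2 → N:1 O:2
  + SO3H → S:1 O:3 H:1
  + NH2 → N:1 H:2
Element totals:
  C: 6
  H: 12
  N: 2
  O: 5
  S: 1
Molecular formula: C6H12N2O5S.
Molar mass = 224.231 g/mol.
Mass from S: 1 × 32.06 = 32.060 g/mol.
%S = 32.060 / 224.231 × 100 = 14.30%.

14.30%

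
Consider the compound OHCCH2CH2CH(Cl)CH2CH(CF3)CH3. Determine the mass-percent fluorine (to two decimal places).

Atom tally by fragment:
  OHCCH2 → C:2 H:3 O:1
  CH2 → C:1 H:2
  CH(Cl) → C:1 H:1 Cl:1
  CH2 → C:1 H:2
  CH(CF3) → C:2 H:1 F:3
  CH3 → C:1 H:3
Element totals:
  C: 8
  H: 12
  Cl: 1
  F: 3
  O: 1
Molecular formula: C8H12ClF3O.
Molar mass = 216.627 g/mol.
Mass from F: 3 × 18.998 = 56.994 g/mol.
%F = 56.994 / 216.627 × 100 = 26.31%.

26.31%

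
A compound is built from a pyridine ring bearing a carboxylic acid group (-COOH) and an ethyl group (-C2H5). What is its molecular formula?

Atom tally by fragment:
  pyridine ring core → C:5 H:5 N:1
  (− 2 ring H displaced by substituents)
  + COOH → C:1 H:1 O:2
  + C2H5 → C:2 H:5
Element totals:
  C: 8
  H: 9
  N: 1
  O: 2

C8H9NO2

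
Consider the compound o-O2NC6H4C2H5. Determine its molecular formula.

C8H9NO2

Atom tally by fragment:
  benzene ring core → C:6 H:6
  (− 2 ring H displaced by substituents)
  + NO2 → N:1 O:2
  + C2H5 → C:2 H:5
Element totals:
  C: 8
  H: 9
  N: 1
  O: 2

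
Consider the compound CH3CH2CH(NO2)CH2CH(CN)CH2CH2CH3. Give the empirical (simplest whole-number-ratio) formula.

C9H16N2O2

Atom tally by fragment:
  CH3 → C:1 H:3
  CH2 → C:1 H:2
  CH(NO2) → C:1 H:1 N:1 O:2
  CH2 → C:1 H:2
  CH(CN) → C:2 H:1 N:1
  CH2 → C:1 H:2
  CH2 → C:1 H:2
  CH3 → C:1 H:3
Element totals:
  C: 9
  H: 16
  N: 2
  O: 2
Molecular formula: C9H16N2O2.
gcd of subscripts (9, 16, 2, 2) = 1, so the empirical formula equals the molecular formula.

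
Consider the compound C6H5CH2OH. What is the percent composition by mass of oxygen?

14.79%

Atom tally by fragment:
  benzene ring core → C:6 H:6
  (− 1 ring H displaced by substituents)
  + CH2OH → C:1 H:3 O:1
Element totals:
  C: 7
  H: 8
  O: 1
Molecular formula: C7H8O.
Molar mass = 108.140 g/mol.
Mass from O: 1 × 15.999 = 15.999 g/mol.
%O = 15.999 / 108.140 × 100 = 14.79%.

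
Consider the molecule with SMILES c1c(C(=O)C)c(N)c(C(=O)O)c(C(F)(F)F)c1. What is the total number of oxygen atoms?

Atom tally by fragment:
  benzene ring core → C:6 H:6
  (− 4 ring H displaced by substituents)
  + COCH3 → C:2 H:3 O:1
  + NH2 → N:1 H:2
  + COOH → C:1 H:1 O:2
  + CF3 → C:1 F:3
Element totals:
  C: 10
  H: 8
  F: 3
  N: 1
  O: 3

3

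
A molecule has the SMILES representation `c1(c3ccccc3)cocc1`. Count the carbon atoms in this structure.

Atom tally by fragment:
  furan ring core → C:4 H:4 O:1
  (− 1 ring H displaced by substituents)
  + C6H5 → C:6 H:5
Element totals:
  C: 10
  H: 8
  O: 1

10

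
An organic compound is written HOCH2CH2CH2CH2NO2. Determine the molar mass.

Atom tally by fragment:
  HOCH2 → C:1 H:3 O:1
  CH2 → C:1 H:2
  CH2 → C:1 H:2
  CH2NO2 → C:1 H:2 N:1 O:2
Element totals:
  C: 4
  H: 9
  N: 1
  O: 3
Molecular formula: C4H9NO3.
  M = 4(12.011) + 9(1.008) + 14.007 + 3(15.999)
    = 48.044 + 9.072 + 14.007 + 47.997 = 119.120

119.12 g/mol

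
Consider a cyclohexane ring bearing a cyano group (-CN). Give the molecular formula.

C7H11N

Atom tally by fragment:
  cyclohexane ring core → C:6 H:12
  (− 1 ring H displaced by substituents)
  + CN → C:1 N:1
Element totals:
  C: 7
  H: 11
  N: 1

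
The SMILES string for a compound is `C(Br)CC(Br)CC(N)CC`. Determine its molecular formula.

Atom tally by fragment:
  BrCH2 → C:1 H:2 Br:1
  CH2 → C:1 H:2
  CH(Br) → C:1 H:1 Br:1
  CH2 → C:1 H:2
  CH(NH2) → C:1 H:3 N:1
  CH2 → C:1 H:2
  CH3 → C:1 H:3
Element totals:
  C: 7
  H: 15
  Br: 2
  N: 1

C7H15Br2N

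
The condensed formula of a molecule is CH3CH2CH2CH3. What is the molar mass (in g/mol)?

Element totals:
  C: 4
  H: 10
Molecular formula: C4H10.
  M = 4(12.011) + 10(1.008)
    = 48.044 + 10.080 = 58.124

58.12 g/mol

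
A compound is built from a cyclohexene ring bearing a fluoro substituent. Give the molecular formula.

Atom tally by fragment:
  cyclohexene ring core → C:6 H:10
  (− 1 ring H displaced by substituents)
  + F → F:1
Element totals:
  C: 6
  H: 9
  F: 1

C6H9F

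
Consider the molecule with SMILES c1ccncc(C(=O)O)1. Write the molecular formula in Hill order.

Atom tally by fragment:
  pyridine ring core → C:5 H:5 N:1
  (− 1 ring H displaced by substituents)
  + COOH → C:1 H:1 O:2
Element totals:
  C: 6
  H: 5
  N: 1
  O: 2

C6H5NO2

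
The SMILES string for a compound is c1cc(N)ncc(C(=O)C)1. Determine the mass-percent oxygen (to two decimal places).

11.75%

Atom tally by fragment:
  pyridine ring core → C:5 H:5 N:1
  (− 2 ring H displaced by substituents)
  + NH2 → N:1 H:2
  + COCH3 → C:2 H:3 O:1
Element totals:
  C: 7
  H: 8
  N: 2
  O: 1
Molecular formula: C7H8N2O.
Molar mass = 136.154 g/mol.
Mass from O: 1 × 15.999 = 15.999 g/mol.
%O = 15.999 / 136.154 × 100 = 11.75%.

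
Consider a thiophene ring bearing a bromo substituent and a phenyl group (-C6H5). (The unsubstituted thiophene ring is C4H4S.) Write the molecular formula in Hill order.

Atom tally by fragment:
  thiophene ring core → C:4 H:4 S:1
  (− 2 ring H displaced by substituents)
  + Br → Br:1
  + C6H5 → C:6 H:5
Element totals:
  C: 10
  H: 7
  Br: 1
  S: 1

C10H7BrS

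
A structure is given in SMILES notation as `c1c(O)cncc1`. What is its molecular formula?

Atom tally by fragment:
  pyridine ring core → C:5 H:5 N:1
  (− 1 ring H displaced by substituents)
  + OH → O:1 H:1
Element totals:
  C: 5
  H: 5
  N: 1
  O: 1

C5H5NO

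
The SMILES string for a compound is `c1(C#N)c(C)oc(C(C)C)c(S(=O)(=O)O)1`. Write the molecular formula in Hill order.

Atom tally by fragment:
  furan ring core → C:4 H:4 O:1
  (− 4 ring H displaced by substituents)
  + CN → C:1 N:1
  + CH3 → C:1 H:3
  + CH(CH3)2 → C:3 H:7
  + SO3H → S:1 O:3 H:1
Element totals:
  C: 9
  H: 11
  N: 1
  O: 4
  S: 1

C9H11NO4S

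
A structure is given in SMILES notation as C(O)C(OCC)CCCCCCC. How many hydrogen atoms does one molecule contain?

24

Atom tally by fragment:
  HOCH2 → C:1 H:3 O:1
  CH(OC2H5) → C:3 H:6 O:1
  CH2 → C:1 H:2
  CH2 → C:1 H:2
  CH2 → C:1 H:2
  CH2 → C:1 H:2
  CH2 → C:1 H:2
  CH2 → C:1 H:2
  CH3 → C:1 H:3
Element totals:
  C: 11
  H: 24
  O: 2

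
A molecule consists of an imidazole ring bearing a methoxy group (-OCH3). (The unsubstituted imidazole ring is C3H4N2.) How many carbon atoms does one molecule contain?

Atom tally by fragment:
  imidazole ring core → C:3 H:4 N:2
  (− 1 ring H displaced by substituents)
  + OCH3 → C:1 H:3 O:1
Element totals:
  C: 4
  H: 6
  N: 2
  O: 1

4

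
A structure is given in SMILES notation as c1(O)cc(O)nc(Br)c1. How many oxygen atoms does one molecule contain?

Atom tally by fragment:
  pyridine ring core → C:5 H:5 N:1
  (− 3 ring H displaced by substituents)
  + OH → O:1 H:1
  + OH → O:1 H:1
  + Br → Br:1
Element totals:
  C: 5
  H: 4
  Br: 1
  N: 1
  O: 2

2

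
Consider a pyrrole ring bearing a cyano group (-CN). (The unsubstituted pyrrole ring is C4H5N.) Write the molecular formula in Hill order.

C5H4N2

Atom tally by fragment:
  pyrrole ring core → C:4 H:5 N:1
  (− 1 ring H displaced by substituents)
  + CN → C:1 N:1
Element totals:
  C: 5
  H: 4
  N: 2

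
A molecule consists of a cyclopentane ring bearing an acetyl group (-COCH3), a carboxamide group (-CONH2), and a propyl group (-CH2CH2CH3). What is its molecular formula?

Atom tally by fragment:
  cyclopentane ring core → C:5 H:10
  (− 3 ring H displaced by substituents)
  + COCH3 → C:2 H:3 O:1
  + CONH2 → C:1 H:2 O:1 N:1
  + CH2CH2CH3 → C:3 H:7
Element totals:
  C: 11
  H: 19
  N: 1
  O: 2

C11H19NO2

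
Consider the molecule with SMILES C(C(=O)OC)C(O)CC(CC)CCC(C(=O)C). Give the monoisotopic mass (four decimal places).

Atom tally by fragment:
  CH3OOCCH2 → C:3 H:5 O:2
  CH(OH) → C:1 H:2 O:1
  CH2 → C:1 H:2
  CH(C2H5) → C:3 H:6
  CH2 → C:1 H:2
  CH2 → C:1 H:2
  CH2COCH3 → C:3 H:5 O:1
Element totals:
  C: 13
  H: 24
  O: 4
Molecular formula: C13H24O4.
  M = 13(12.0) + 24(1.007825) + 4(15.994915)
    = 156.000000 + 24.187800 + 63.979660 = 244.167460

244.1675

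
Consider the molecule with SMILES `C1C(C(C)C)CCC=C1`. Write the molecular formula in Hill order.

C9H16

Atom tally by fragment:
  cyclohexene ring core → C:6 H:10
  (− 1 ring H displaced by substituents)
  + CH(CH3)2 → C:3 H:7
Element totals:
  C: 9
  H: 16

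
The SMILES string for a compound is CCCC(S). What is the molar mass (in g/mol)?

90.18 g/mol

Atom tally by fragment:
  CH3 → C:1 H:3
  CH2 → C:1 H:2
  CH2 → C:1 H:2
  CH2SH → C:1 H:3 S:1
Element totals:
  C: 4
  H: 10
  S: 1
Molecular formula: C4H10S.
  M = 4(12.011) + 10(1.008) + 32.06
    = 48.044 + 10.080 + 32.060 = 90.184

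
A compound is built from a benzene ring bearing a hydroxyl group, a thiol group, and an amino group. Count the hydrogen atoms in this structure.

Atom tally by fragment:
  benzene ring core → C:6 H:6
  (− 3 ring H displaced by substituents)
  + OH → O:1 H:1
  + SH → S:1 H:1
  + NH2 → N:1 H:2
Element totals:
  C: 6
  H: 7
  N: 1
  O: 1
  S: 1

7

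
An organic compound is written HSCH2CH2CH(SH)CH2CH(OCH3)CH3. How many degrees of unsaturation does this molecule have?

Atom tally by fragment:
  HSCH2 → C:1 H:3 S:1
  CH2 → C:1 H:2
  CH(SH) → C:1 H:2 S:1
  CH2 → C:1 H:2
  CH(OCH3) → C:2 H:4 O:1
  CH3 → C:1 H:3
Element totals:
  C: 7
  H: 16
  O: 1
  S: 2
Molecular formula: C7H16OS2.
DoU = (2C + 2 + N − H − X) / 2 = (2·7 + 2 + 0 − 16 − 0) / 2 = 0.

0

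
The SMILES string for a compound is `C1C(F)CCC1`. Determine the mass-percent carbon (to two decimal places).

68.15%

Atom tally by fragment:
  cyclopentane ring core → C:5 H:10
  (− 1 ring H displaced by substituents)
  + F → F:1
Element totals:
  C: 5
  H: 9
  F: 1
Molecular formula: C5H9F.
Molar mass = 88.125 g/mol.
Mass from C: 5 × 12.011 = 60.055 g/mol.
%C = 60.055 / 88.125 × 100 = 68.15%.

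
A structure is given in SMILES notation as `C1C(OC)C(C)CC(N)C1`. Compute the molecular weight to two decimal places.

Atom tally by fragment:
  cyclohexane ring core → C:6 H:12
  (− 3 ring H displaced by substituents)
  + OCH3 → C:1 H:3 O:1
  + CH3 → C:1 H:3
  + NH2 → N:1 H:2
Element totals:
  C: 8
  H: 17
  N: 1
  O: 1
Molecular formula: C8H17NO.
  M = 8(12.011) + 17(1.008) + 14.007 + 15.999
    = 96.088 + 17.136 + 14.007 + 15.999 = 143.230

143.23 g/mol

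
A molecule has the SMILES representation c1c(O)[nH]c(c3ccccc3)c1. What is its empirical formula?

Atom tally by fragment:
  pyrrole ring core → C:4 H:5 N:1
  (− 2 ring H displaced by substituents)
  + OH → O:1 H:1
  + C6H5 → C:6 H:5
Element totals:
  C: 10
  H: 9
  N: 1
  O: 1
Molecular formula: C10H9NO.
gcd of subscripts (10, 9, 1, 1) = 1, so the empirical formula equals the molecular formula.

C10H9NO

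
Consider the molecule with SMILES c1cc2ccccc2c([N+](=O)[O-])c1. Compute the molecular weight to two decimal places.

173.17 g/mol

Atom tally by fragment:
  naphthalene ring system core → C:10 H:8
  (− 1 ring H displaced by substituents)
  + NO2 → N:1 O:2
Element totals:
  C: 10
  H: 7
  N: 1
  O: 2
Molecular formula: C10H7NO2.
  M = 10(12.011) + 7(1.008) + 14.007 + 2(15.999)
    = 120.110 + 7.056 + 14.007 + 31.998 = 173.171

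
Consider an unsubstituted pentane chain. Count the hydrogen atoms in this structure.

Atom tally by fragment:
  CH3 → C:1 H:3
  CH2 → C:1 H:2
  CH2 → C:1 H:2
  CH2 → C:1 H:2
  CH3 → C:1 H:3
Element totals:
  C: 5
  H: 12

12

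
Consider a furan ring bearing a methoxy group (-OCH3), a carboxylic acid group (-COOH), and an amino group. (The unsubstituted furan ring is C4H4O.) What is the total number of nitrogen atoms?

Atom tally by fragment:
  furan ring core → C:4 H:4 O:1
  (− 3 ring H displaced by substituents)
  + OCH3 → C:1 H:3 O:1
  + COOH → C:1 H:1 O:2
  + NH2 → N:1 H:2
Element totals:
  C: 6
  H: 7
  N: 1
  O: 4

1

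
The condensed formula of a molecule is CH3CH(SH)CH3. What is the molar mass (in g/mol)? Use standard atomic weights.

76.16 g/mol

Atom tally by fragment:
  CH3 → C:1 H:3
  CH(SH) → C:1 H:2 S:1
  CH3 → C:1 H:3
Element totals:
  C: 3
  H: 8
  S: 1
Molecular formula: C3H8S.
  M = 3(12.011) + 8(1.008) + 32.06
    = 36.033 + 8.064 + 32.060 = 76.157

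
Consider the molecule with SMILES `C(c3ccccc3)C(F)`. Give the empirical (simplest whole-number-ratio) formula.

Atom tally by fragment:
  C6H5CH2 → C:7 H:7
  CH2F → C:1 H:2 F:1
Element totals:
  C: 8
  H: 9
  F: 1
Molecular formula: C8H9F.
gcd of subscripts (8, 1, 9) = 1, so the empirical formula equals the molecular formula.

C8H9F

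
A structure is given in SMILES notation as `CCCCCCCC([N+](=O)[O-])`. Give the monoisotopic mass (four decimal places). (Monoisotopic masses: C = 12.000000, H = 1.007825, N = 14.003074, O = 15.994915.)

Atom tally by fragment:
  CH3 → C:1 H:3
  CH2 → C:1 H:2
  CH2 → C:1 H:2
  CH2 → C:1 H:2
  CH2 → C:1 H:2
  CH2 → C:1 H:2
  CH2 → C:1 H:2
  CH2NO2 → C:1 H:2 N:1 O:2
Element totals:
  C: 8
  H: 17
  N: 1
  O: 2
Molecular formula: C8H17NO2.
  M = 8(12.0) + 17(1.007825) + 14.003074 + 2(15.994915)
    = 96.000000 + 17.133025 + 14.003074 + 31.989830 = 159.125929

159.1259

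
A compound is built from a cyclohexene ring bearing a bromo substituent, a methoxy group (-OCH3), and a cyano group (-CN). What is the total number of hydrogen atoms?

Atom tally by fragment:
  cyclohexene ring core → C:6 H:10
  (− 3 ring H displaced by substituents)
  + Br → Br:1
  + OCH3 → C:1 H:3 O:1
  + CN → C:1 N:1
Element totals:
  C: 8
  H: 10
  Br: 1
  N: 1
  O: 1

10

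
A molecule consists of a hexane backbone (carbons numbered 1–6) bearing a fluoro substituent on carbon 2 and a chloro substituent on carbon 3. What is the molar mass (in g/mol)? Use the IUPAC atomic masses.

138.61 g/mol

Atom tally by fragment:
  CH3 → C:1 H:3
  CH(F) → C:1 H:1 F:1
  CH(Cl) → C:1 H:1 Cl:1
  CH2 → C:1 H:2
  CH2 → C:1 H:2
  CH3 → C:1 H:3
Element totals:
  C: 6
  H: 12
  Cl: 1
  F: 1
Molecular formula: C6H12ClF.
  M = 6(12.011) + 12(1.008) + 35.45 + 18.998
    = 72.066 + 12.096 + 35.450 + 18.998 = 138.610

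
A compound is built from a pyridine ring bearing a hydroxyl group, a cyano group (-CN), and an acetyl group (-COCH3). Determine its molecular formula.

Atom tally by fragment:
  pyridine ring core → C:5 H:5 N:1
  (− 3 ring H displaced by substituents)
  + OH → O:1 H:1
  + CN → C:1 N:1
  + COCH3 → C:2 H:3 O:1
Element totals:
  C: 8
  H: 6
  N: 2
  O: 2

C8H6N2O2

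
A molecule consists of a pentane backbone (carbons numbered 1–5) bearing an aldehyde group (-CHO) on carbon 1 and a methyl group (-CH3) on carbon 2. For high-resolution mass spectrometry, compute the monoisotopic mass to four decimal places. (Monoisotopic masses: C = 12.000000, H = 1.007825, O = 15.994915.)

Atom tally by fragment:
  OHCCH2 → C:2 H:3 O:1
  CH(CH3) → C:2 H:4
  CH2 → C:1 H:2
  CH2 → C:1 H:2
  CH3 → C:1 H:3
Element totals:
  C: 7
  H: 14
  O: 1
Molecular formula: C7H14O.
  M = 7(12.0) + 14(1.007825) + 15.994915
    = 84.000000 + 14.109550 + 15.994915 = 114.104465

114.1045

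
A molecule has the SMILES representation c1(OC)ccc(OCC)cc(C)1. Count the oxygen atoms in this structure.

2

Atom tally by fragment:
  benzene ring core → C:6 H:6
  (− 3 ring H displaced by substituents)
  + OCH3 → C:1 H:3 O:1
  + OC2H5 → C:2 H:5 O:1
  + CH3 → C:1 H:3
Element totals:
  C: 10
  H: 14
  O: 2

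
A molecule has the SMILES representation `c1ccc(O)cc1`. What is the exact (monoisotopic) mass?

94.0419

Atom tally by fragment:
  benzene ring core → C:6 H:6
  (− 1 ring H displaced by substituents)
  + OH → O:1 H:1
Element totals:
  C: 6
  H: 6
  O: 1
Molecular formula: C6H6O.
  M = 6(12.0) + 6(1.007825) + 15.994915
    = 72.000000 + 6.046950 + 15.994915 = 94.041865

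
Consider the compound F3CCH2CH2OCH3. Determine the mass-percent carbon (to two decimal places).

Atom tally by fragment:
  F3CCH2 → C:2 H:2 F:3
  CH2OCH3 → C:2 H:5 O:1
Element totals:
  C: 4
  H: 7
  F: 3
  O: 1
Molecular formula: C4H7F3O.
Molar mass = 128.093 g/mol.
Mass from C: 4 × 12.011 = 48.044 g/mol.
%C = 48.044 / 128.093 × 100 = 37.51%.

37.51%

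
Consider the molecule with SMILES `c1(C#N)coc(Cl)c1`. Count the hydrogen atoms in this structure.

2

Atom tally by fragment:
  furan ring core → C:4 H:4 O:1
  (− 2 ring H displaced by substituents)
  + CN → C:1 N:1
  + Cl → Cl:1
Element totals:
  C: 5
  H: 2
  Cl: 1
  N: 1
  O: 1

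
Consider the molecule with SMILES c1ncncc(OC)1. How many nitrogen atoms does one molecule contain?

2

Atom tally by fragment:
  pyrimidine ring core → C:4 H:4 N:2
  (− 1 ring H displaced by substituents)
  + OCH3 → C:1 H:3 O:1
Element totals:
  C: 5
  H: 6
  N: 2
  O: 1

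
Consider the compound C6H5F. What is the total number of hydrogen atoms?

Element totals:
  C: 6
  H: 5
  F: 1

5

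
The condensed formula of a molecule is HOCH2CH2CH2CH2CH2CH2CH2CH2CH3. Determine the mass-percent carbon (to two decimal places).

Element totals:
  C: 9
  H: 20
  O: 1
Molecular formula: C9H20O.
Molar mass = 144.258 g/mol.
Mass from C: 9 × 12.011 = 108.099 g/mol.
%C = 108.099 / 144.258 × 100 = 74.93%.

74.93%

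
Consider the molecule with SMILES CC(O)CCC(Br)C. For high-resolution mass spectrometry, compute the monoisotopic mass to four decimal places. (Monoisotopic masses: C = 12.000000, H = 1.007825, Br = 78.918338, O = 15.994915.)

Atom tally by fragment:
  CH3 → C:1 H:3
  CH(OH) → C:1 H:2 O:1
  CH2 → C:1 H:2
  CH2 → C:1 H:2
  CH(Br) → C:1 H:1 Br:1
  CH3 → C:1 H:3
Element totals:
  C: 6
  H: 13
  Br: 1
  O: 1
Molecular formula: C6H13BrO.
  M = 6(12.0) + 13(1.007825) + 78.918338 + 15.994915
    = 72.000000 + 13.101725 + 78.918338 + 15.994915 = 180.014978

180.0150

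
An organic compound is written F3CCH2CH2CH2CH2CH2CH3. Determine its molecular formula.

C7H13F3

Atom tally by fragment:
  F3CCH2 → C:2 H:2 F:3
  CH2 → C:1 H:2
  CH2 → C:1 H:2
  CH2 → C:1 H:2
  CH2 → C:1 H:2
  CH3 → C:1 H:3
Element totals:
  C: 7
  H: 13
  F: 3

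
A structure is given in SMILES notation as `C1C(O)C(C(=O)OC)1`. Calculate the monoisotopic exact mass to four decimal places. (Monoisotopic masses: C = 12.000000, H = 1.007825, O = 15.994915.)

Atom tally by fragment:
  cyclopropane ring core → C:3 H:6
  (− 2 ring H displaced by substituents)
  + OH → O:1 H:1
  + COOCH3 → C:2 H:3 O:2
Element totals:
  C: 5
  H: 8
  O: 3
Molecular formula: C5H8O3.
  M = 5(12.0) + 8(1.007825) + 3(15.994915)
    = 60.000000 + 8.062600 + 47.984745 = 116.047345

116.0473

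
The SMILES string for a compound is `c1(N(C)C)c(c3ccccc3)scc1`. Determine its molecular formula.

Atom tally by fragment:
  thiophene ring core → C:4 H:4 S:1
  (− 2 ring H displaced by substituents)
  + N(CH3)2 → N:1 C:2 H:6
  + C6H5 → C:6 H:5
Element totals:
  C: 12
  H: 13
  N: 1
  S: 1

C12H13NS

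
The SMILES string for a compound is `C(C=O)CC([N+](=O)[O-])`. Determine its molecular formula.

Atom tally by fragment:
  OHCCH2 → C:2 H:3 O:1
  CH2 → C:1 H:2
  CH2NO2 → C:1 H:2 N:1 O:2
Element totals:
  C: 4
  H: 7
  N: 1
  O: 3

C4H7NO3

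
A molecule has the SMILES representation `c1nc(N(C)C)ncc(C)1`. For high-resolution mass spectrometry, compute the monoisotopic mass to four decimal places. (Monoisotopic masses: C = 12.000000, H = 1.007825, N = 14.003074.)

Atom tally by fragment:
  pyrimidine ring core → C:4 H:4 N:2
  (− 2 ring H displaced by substituents)
  + N(CH3)2 → N:1 C:2 H:6
  + CH3 → C:1 H:3
Element totals:
  C: 7
  H: 11
  N: 3
Molecular formula: C7H11N3.
  M = 7(12.0) + 11(1.007825) + 3(14.003074)
    = 84.000000 + 11.086075 + 42.009222 = 137.095297

137.0953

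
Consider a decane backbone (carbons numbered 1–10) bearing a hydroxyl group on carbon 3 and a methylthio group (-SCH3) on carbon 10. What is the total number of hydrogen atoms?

Atom tally by fragment:
  CH3 → C:1 H:3
  CH2 → C:1 H:2
  CH(OH) → C:1 H:2 O:1
  CH2 → C:1 H:2
  CH2 → C:1 H:2
  CH2 → C:1 H:2
  CH2 → C:1 H:2
  CH2 → C:1 H:2
  CH2 → C:1 H:2
  CH2SCH3 → C:2 H:5 S:1
Element totals:
  C: 11
  H: 24
  O: 1
  S: 1

24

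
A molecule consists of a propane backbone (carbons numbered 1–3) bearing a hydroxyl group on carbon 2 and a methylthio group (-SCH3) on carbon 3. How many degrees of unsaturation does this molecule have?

0

Atom tally by fragment:
  CH3 → C:1 H:3
  CH(OH) → C:1 H:2 O:1
  CH2SCH3 → C:2 H:5 S:1
Element totals:
  C: 4
  H: 10
  O: 1
  S: 1
Molecular formula: C4H10OS.
DoU = (2C + 2 + N − H − X) / 2 = (2·4 + 2 + 0 − 10 − 0) / 2 = 0.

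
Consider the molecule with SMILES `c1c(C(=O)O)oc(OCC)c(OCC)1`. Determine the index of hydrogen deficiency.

Atom tally by fragment:
  furan ring core → C:4 H:4 O:1
  (− 3 ring H displaced by substituents)
  + COOH → C:1 H:1 O:2
  + OC2H5 → C:2 H:5 O:1
  + OC2H5 → C:2 H:5 O:1
Element totals:
  C: 9
  H: 12
  O: 5
Molecular formula: C9H12O5.
DoU = (2C + 2 + N − H − X) / 2 = (2·9 + 2 + 0 − 12 − 0) / 2 = 4.

4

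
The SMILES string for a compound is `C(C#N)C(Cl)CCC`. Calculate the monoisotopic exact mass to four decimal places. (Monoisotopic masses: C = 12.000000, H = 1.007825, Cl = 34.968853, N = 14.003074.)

Atom tally by fragment:
  NCCH2 → C:2 H:2 N:1
  CH(Cl) → C:1 H:1 Cl:1
  CH2 → C:1 H:2
  CH2 → C:1 H:2
  CH3 → C:1 H:3
Element totals:
  C: 6
  H: 10
  Cl: 1
  N: 1
Molecular formula: C6H10ClN.
  M = 6(12.0) + 10(1.007825) + 34.968853 + 14.003074
    = 72.000000 + 10.078250 + 34.968853 + 14.003074 = 131.050177

131.0502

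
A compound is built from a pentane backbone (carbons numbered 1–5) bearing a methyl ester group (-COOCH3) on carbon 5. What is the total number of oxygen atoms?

2

Atom tally by fragment:
  CH3 → C:1 H:3
  CH2 → C:1 H:2
  CH2 → C:1 H:2
  CH2 → C:1 H:2
  CH2COOCH3 → C:3 H:5 O:2
Element totals:
  C: 7
  H: 14
  O: 2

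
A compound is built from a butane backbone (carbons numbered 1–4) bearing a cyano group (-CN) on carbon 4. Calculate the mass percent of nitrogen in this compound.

16.85%

Atom tally by fragment:
  CH3 → C:1 H:3
  CH2 → C:1 H:2
  CH2 → C:1 H:2
  CH2CN → C:2 H:2 N:1
Element totals:
  C: 5
  H: 9
  N: 1
Molecular formula: C5H9N.
Molar mass = 83.134 g/mol.
Mass from N: 1 × 14.007 = 14.007 g/mol.
%N = 14.007 / 83.134 × 100 = 16.85%.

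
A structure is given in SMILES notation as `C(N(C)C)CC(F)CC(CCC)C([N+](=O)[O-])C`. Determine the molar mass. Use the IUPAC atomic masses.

248.34 g/mol

Atom tally by fragment:
  (CH3)2NCH2 → C:3 H:8 N:1
  CH2 → C:1 H:2
  CH(F) → C:1 H:1 F:1
  CH2 → C:1 H:2
  CH(CH2CH2CH3) → C:4 H:8
  CH(NO2) → C:1 H:1 N:1 O:2
  CH3 → C:1 H:3
Element totals:
  C: 12
  H: 25
  F: 1
  N: 2
  O: 2
Molecular formula: C12H25FN2O2.
  M = 12(12.011) + 25(1.008) + 18.998 + 2(14.007) + 2(15.999)
    = 144.132 + 25.200 + 18.998 + 28.014 + 31.998 = 248.342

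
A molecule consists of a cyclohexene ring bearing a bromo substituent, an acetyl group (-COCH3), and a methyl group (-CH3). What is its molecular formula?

C9H13BrO

Atom tally by fragment:
  cyclohexene ring core → C:6 H:10
  (− 3 ring H displaced by substituents)
  + Br → Br:1
  + COCH3 → C:2 H:3 O:1
  + CH3 → C:1 H:3
Element totals:
  C: 9
  H: 13
  Br: 1
  O: 1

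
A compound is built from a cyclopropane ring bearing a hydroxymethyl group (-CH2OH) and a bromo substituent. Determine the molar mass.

Atom tally by fragment:
  cyclopropane ring core → C:3 H:6
  (− 2 ring H displaced by substituents)
  + CH2OH → C:1 H:3 O:1
  + Br → Br:1
Element totals:
  C: 4
  H: 7
  Br: 1
  O: 1
Molecular formula: C4H7BrO.
  M = 4(12.011) + 7(1.008) + 79.904 + 15.999
    = 48.044 + 7.056 + 79.904 + 15.999 = 151.003

151.00 g/mol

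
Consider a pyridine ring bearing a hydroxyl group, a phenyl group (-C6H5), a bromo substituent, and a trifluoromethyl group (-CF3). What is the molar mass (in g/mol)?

Atom tally by fragment:
  pyridine ring core → C:5 H:5 N:1
  (− 4 ring H displaced by substituents)
  + OH → O:1 H:1
  + C6H5 → C:6 H:5
  + Br → Br:1
  + CF3 → C:1 F:3
Element totals:
  C: 12
  H: 7
  Br: 1
  F: 3
  N: 1
  O: 1
Molecular formula: C12H7BrF3NO.
  M = 12(12.011) + 7(1.008) + 79.904 + 3(18.998) + 14.007 + 15.999
    = 144.132 + 7.056 + 79.904 + 56.994 + 14.007 + 15.999 = 318.092

318.09 g/mol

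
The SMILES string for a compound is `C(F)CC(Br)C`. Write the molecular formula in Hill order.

C4H8BrF

Atom tally by fragment:
  FCH2 → C:1 H:2 F:1
  CH2 → C:1 H:2
  CH(Br) → C:1 H:1 Br:1
  CH3 → C:1 H:3
Element totals:
  C: 4
  H: 8
  Br: 1
  F: 1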